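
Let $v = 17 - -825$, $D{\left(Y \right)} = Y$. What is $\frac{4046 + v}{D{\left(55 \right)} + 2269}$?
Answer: $\frac{1222}{581} \approx 2.1033$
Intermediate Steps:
$v = 842$ ($v = 17 + 825 = 842$)
$\frac{4046 + v}{D{\left(55 \right)} + 2269} = \frac{4046 + 842}{55 + 2269} = \frac{4888}{2324} = 4888 \cdot \frac{1}{2324} = \frac{1222}{581}$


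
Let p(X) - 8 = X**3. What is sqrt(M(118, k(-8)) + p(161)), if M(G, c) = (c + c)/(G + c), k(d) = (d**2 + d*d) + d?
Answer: sqrt(59097959809)/119 ≈ 2042.9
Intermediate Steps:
p(X) = 8 + X**3
k(d) = d + 2*d**2 (k(d) = (d**2 + d**2) + d = 2*d**2 + d = d + 2*d**2)
M(G, c) = 2*c/(G + c) (M(G, c) = (2*c)/(G + c) = 2*c/(G + c))
sqrt(M(118, k(-8)) + p(161)) = sqrt(2*(-8*(1 + 2*(-8)))/(118 - 8*(1 + 2*(-8))) + (8 + 161**3)) = sqrt(2*(-8*(1 - 16))/(118 - 8*(1 - 16)) + (8 + 4173281)) = sqrt(2*(-8*(-15))/(118 - 8*(-15)) + 4173289) = sqrt(2*120/(118 + 120) + 4173289) = sqrt(2*120/238 + 4173289) = sqrt(2*120*(1/238) + 4173289) = sqrt(120/119 + 4173289) = sqrt(496621511/119) = sqrt(59097959809)/119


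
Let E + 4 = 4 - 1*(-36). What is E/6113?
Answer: 36/6113 ≈ 0.0058891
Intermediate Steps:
E = 36 (E = -4 + (4 - 1*(-36)) = -4 + (4 + 36) = -4 + 40 = 36)
E/6113 = 36/6113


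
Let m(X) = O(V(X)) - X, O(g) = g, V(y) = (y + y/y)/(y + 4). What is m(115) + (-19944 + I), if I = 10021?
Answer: -1194406/119 ≈ -10037.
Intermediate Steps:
V(y) = (1 + y)/(4 + y) (V(y) = (y + 1)/(4 + y) = (1 + y)/(4 + y))
m(X) = -X + (1 + X)/(4 + X) (m(X) = (1 + X)/(4 + X) - X = -X + (1 + X)/(4 + X))
m(115) + (-19944 + I) = (1 + 115 - 1*115*(4 + 115))/(4 + 115) + (-19944 + 10021) = (1 + 115 - 1*115*119)/119 - 9923 = (1 + 115 - 13685)/119 - 9923 = (1/119)*(-13569) - 9923 = -13569/119 - 9923 = -1194406/119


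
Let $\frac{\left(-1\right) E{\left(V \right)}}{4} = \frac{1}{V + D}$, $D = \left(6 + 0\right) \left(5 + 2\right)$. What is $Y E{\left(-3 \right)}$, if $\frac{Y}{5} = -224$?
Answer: $\frac{4480}{39} \approx 114.87$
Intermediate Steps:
$Y = -1120$ ($Y = 5 \left(-224\right) = -1120$)
$D = 42$ ($D = 6 \cdot 7 = 42$)
$E{\left(V \right)} = - \frac{4}{42 + V}$ ($E{\left(V \right)} = - \frac{4}{V + 42} = - \frac{4}{42 + V}$)
$Y E{\left(-3 \right)} = - 1120 \left(- \frac{4}{42 - 3}\right) = - 1120 \left(- \frac{4}{39}\right) = - 1120 \left(\left(-4\right) \frac{1}{39}\right) = \left(-1120\right) \left(- \frac{4}{39}\right) = \frac{4480}{39}$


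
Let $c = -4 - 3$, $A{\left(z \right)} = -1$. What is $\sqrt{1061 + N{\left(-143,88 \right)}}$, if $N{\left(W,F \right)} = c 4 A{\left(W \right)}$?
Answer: $33$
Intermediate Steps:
$c = -7$
$N{\left(W,F \right)} = 28$ ($N{\left(W,F \right)} = \left(-7\right) 4 \left(-1\right) = \left(-28\right) \left(-1\right) = 28$)
$\sqrt{1061 + N{\left(-143,88 \right)}} = \sqrt{1061 + 28} = \sqrt{1089} = 33$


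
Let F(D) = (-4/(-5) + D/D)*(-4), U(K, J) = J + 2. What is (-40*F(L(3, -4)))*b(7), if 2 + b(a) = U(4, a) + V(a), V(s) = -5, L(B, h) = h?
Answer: 576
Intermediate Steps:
U(K, J) = 2 + J
F(D) = -36/5 (F(D) = (-4*(-⅕) + 1)*(-4) = (⅘ + 1)*(-4) = (9/5)*(-4) = -36/5)
b(a) = -5 + a (b(a) = -2 + ((2 + a) - 5) = -2 + (-3 + a) = -5 + a)
(-40*F(L(3, -4)))*b(7) = (-40*(-36/5))*(-5 + 7) = 288*2 = 576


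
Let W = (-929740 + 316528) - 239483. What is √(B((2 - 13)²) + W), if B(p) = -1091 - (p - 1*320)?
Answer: 3*I*√94843 ≈ 923.9*I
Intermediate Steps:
W = -852695 (W = -613212 - 239483 = -852695)
B(p) = -771 - p (B(p) = -1091 - (p - 320) = -1091 - (-320 + p) = -1091 + (320 - p) = -771 - p)
√(B((2 - 13)²) + W) = √((-771 - (2 - 13)²) - 852695) = √((-771 - 1*(-11)²) - 852695) = √((-771 - 1*121) - 852695) = √((-771 - 121) - 852695) = √(-892 - 852695) = √(-853587) = 3*I*√94843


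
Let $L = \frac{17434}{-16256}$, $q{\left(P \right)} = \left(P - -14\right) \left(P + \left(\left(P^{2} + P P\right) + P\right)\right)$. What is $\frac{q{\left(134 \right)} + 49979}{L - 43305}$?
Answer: $- \frac{43928743232}{351991757} \approx -124.8$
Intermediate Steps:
$q{\left(P \right)} = \left(14 + P\right) \left(2 P + 2 P^{2}\right)$ ($q{\left(P \right)} = \left(P + 14\right) \left(P + \left(\left(P^{2} + P^{2}\right) + P\right)\right) = \left(14 + P\right) \left(P + \left(2 P^{2} + P\right)\right) = \left(14 + P\right) \left(P + \left(P + 2 P^{2}\right)\right) = \left(14 + P\right) \left(2 P + 2 P^{2}\right)$)
$L = - \frac{8717}{8128}$ ($L = 17434 \left(- \frac{1}{16256}\right) = - \frac{8717}{8128} \approx -1.0725$)
$\frac{q{\left(134 \right)} + 49979}{L - 43305} = \frac{2 \cdot 134 \left(14 + 134^{2} + 15 \cdot 134\right) + 49979}{- \frac{8717}{8128} - 43305} = \frac{2 \cdot 134 \left(14 + 17956 + 2010\right) + 49979}{- \frac{351991757}{8128}} = \left(2 \cdot 134 \cdot 19980 + 49979\right) \left(- \frac{8128}{351991757}\right) = \left(5354640 + 49979\right) \left(- \frac{8128}{351991757}\right) = 5404619 \left(- \frac{8128}{351991757}\right) = - \frac{43928743232}{351991757}$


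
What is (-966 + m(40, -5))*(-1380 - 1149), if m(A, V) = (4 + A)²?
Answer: -2453130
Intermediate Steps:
(-966 + m(40, -5))*(-1380 - 1149) = (-966 + (4 + 40)²)*(-1380 - 1149) = (-966 + 44²)*(-2529) = (-966 + 1936)*(-2529) = 970*(-2529) = -2453130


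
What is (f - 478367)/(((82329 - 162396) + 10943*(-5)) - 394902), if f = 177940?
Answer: 300427/529684 ≈ 0.56718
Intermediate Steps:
(f - 478367)/(((82329 - 162396) + 10943*(-5)) - 394902) = (177940 - 478367)/(((82329 - 162396) + 10943*(-5)) - 394902) = -300427/((-80067 - 54715) - 394902) = -300427/(-134782 - 394902) = -300427/(-529684) = -300427*(-1/529684) = 300427/529684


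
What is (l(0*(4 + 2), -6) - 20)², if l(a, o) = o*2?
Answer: 1024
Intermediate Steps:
l(a, o) = 2*o
(l(0*(4 + 2), -6) - 20)² = (2*(-6) - 20)² = (-12 - 20)² = (-32)² = 1024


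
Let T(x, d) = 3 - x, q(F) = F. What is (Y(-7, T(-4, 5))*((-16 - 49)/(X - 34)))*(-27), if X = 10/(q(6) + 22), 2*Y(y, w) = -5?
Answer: 20475/157 ≈ 130.41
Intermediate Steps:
Y(y, w) = -5/2 (Y(y, w) = (½)*(-5) = -5/2)
X = 5/14 (X = 10/(6 + 22) = 10/28 = 10*(1/28) = 5/14 ≈ 0.35714)
(Y(-7, T(-4, 5))*((-16 - 49)/(X - 34)))*(-27) = -5*(-16 - 49)/(2*(5/14 - 34))*(-27) = -(-325)/(2*(-471/14))*(-27) = -(-325)*(-14)/(2*471)*(-27) = -5/2*910/471*(-27) = -2275/471*(-27) = 20475/157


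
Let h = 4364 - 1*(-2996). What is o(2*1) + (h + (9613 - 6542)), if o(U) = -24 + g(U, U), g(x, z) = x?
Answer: 10409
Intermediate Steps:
h = 7360 (h = 4364 + 2996 = 7360)
o(U) = -24 + U
o(2*1) + (h + (9613 - 6542)) = (-24 + 2*1) + (7360 + (9613 - 6542)) = (-24 + 2) + (7360 + 3071) = -22 + 10431 = 10409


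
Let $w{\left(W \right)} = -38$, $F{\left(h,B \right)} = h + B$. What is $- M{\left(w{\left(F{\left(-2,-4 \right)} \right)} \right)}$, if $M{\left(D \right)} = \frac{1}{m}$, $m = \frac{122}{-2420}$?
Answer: $\frac{1210}{61} \approx 19.836$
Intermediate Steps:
$F{\left(h,B \right)} = B + h$
$m = - \frac{61}{1210}$ ($m = 122 \left(- \frac{1}{2420}\right) = - \frac{61}{1210} \approx -0.050413$)
$M{\left(D \right)} = - \frac{1210}{61}$ ($M{\left(D \right)} = \frac{1}{- \frac{61}{1210}} = - \frac{1210}{61}$)
$- M{\left(w{\left(F{\left(-2,-4 \right)} \right)} \right)} = \left(-1\right) \left(- \frac{1210}{61}\right) = \frac{1210}{61}$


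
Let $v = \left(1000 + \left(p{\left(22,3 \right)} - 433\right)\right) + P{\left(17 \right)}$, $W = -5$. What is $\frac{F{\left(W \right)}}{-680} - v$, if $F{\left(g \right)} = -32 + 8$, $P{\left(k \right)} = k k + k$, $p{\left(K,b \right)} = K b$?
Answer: $- \frac{79812}{85} \approx -938.96$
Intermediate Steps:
$P{\left(k \right)} = k + k^{2}$ ($P{\left(k \right)} = k^{2} + k = k + k^{2}$)
$F{\left(g \right)} = -24$
$v = 939$ ($v = \left(1000 + \left(22 \cdot 3 - 433\right)\right) + 17 \left(1 + 17\right) = \left(1000 + \left(66 - 433\right)\right) + 17 \cdot 18 = \left(1000 - 367\right) + 306 = 633 + 306 = 939$)
$\frac{F{\left(W \right)}}{-680} - v = - \frac{24}{-680} - 939 = \left(-24\right) \left(- \frac{1}{680}\right) - 939 = \frac{3}{85} - 939 = - \frac{79812}{85}$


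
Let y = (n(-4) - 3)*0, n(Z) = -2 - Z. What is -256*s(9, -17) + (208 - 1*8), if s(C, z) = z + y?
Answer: 4552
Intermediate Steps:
y = 0 (y = ((-2 - 1*(-4)) - 3)*0 = ((-2 + 4) - 3)*0 = (2 - 3)*0 = -1*0 = 0)
s(C, z) = z (s(C, z) = z + 0 = z)
-256*s(9, -17) + (208 - 1*8) = -256*(-17) + (208 - 1*8) = 4352 + (208 - 8) = 4352 + 200 = 4552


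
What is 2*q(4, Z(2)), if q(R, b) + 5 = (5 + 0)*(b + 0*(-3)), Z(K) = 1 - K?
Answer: -20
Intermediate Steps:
q(R, b) = -5 + 5*b (q(R, b) = -5 + (5 + 0)*(b + 0*(-3)) = -5 + 5*(b + 0) = -5 + 5*b)
2*q(4, Z(2)) = 2*(-5 + 5*(1 - 1*2)) = 2*(-5 + 5*(1 - 2)) = 2*(-5 + 5*(-1)) = 2*(-5 - 5) = 2*(-10) = -20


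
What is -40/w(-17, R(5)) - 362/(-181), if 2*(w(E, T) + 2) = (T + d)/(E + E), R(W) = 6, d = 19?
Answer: 3042/161 ≈ 18.894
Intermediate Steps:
w(E, T) = -2 + (19 + T)/(4*E) (w(E, T) = -2 + ((T + 19)/(E + E))/2 = -2 + ((19 + T)/((2*E)))/2 = -2 + ((19 + T)*(1/(2*E)))/2 = -2 + ((19 + T)/(2*E))/2 = -2 + (19 + T)/(4*E))
-40/w(-17, R(5)) - 362/(-181) = -40*(-68/(19 + 6 - 8*(-17))) - 362/(-181) = -40*(-68/(19 + 6 + 136)) - 362*(-1/181) = -40/((¼)*(-1/17)*161) + 2 = -40/(-161/68) + 2 = -40*(-68/161) + 2 = 2720/161 + 2 = 3042/161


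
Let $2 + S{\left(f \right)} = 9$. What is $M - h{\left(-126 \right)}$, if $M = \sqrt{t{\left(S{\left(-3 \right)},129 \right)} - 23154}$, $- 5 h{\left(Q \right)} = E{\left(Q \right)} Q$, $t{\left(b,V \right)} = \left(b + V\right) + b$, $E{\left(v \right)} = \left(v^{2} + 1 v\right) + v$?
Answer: $- \frac{1968624}{5} + i \sqrt{23011} \approx -3.9373 \cdot 10^{5} + 151.69 i$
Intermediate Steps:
$E{\left(v \right)} = v^{2} + 2 v$ ($E{\left(v \right)} = \left(v^{2} + v\right) + v = \left(v + v^{2}\right) + v = v^{2} + 2 v$)
$S{\left(f \right)} = 7$ ($S{\left(f \right)} = -2 + 9 = 7$)
$t{\left(b,V \right)} = V + 2 b$ ($t{\left(b,V \right)} = \left(V + b\right) + b = V + 2 b$)
$h{\left(Q \right)} = - \frac{Q^{2} \left(2 + Q\right)}{5}$ ($h{\left(Q \right)} = - \frac{Q \left(2 + Q\right) Q}{5} = - \frac{Q^{2} \left(2 + Q\right)}{5}$)
$M = i \sqrt{23011}$ ($M = \sqrt{\left(129 + 2 \cdot 7\right) - 23154} = \sqrt{\left(129 + 14\right) - 23154} = \sqrt{143 - 23154} = \sqrt{-23011} = i \sqrt{23011} \approx 151.69 i$)
$M - h{\left(-126 \right)} = i \sqrt{23011} - \frac{\left(-126\right)^{2} \left(-2 - -126\right)}{5} = i \sqrt{23011} - \frac{1}{5} \cdot 15876 \left(-2 + 126\right) = i \sqrt{23011} - \frac{1}{5} \cdot 15876 \cdot 124 = i \sqrt{23011} - \frac{1968624}{5} = - \frac{1968624}{5} + i \sqrt{23011}$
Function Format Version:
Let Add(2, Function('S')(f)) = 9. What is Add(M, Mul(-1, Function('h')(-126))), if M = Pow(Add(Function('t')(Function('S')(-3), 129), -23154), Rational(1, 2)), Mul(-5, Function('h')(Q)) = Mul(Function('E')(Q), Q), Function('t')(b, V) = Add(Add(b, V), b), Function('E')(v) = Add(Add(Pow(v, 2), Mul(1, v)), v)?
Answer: Add(Rational(-1968624, 5), Mul(I, Pow(23011, Rational(1, 2)))) ≈ Add(-3.9373e+5, Mul(151.69, I))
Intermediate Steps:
Function('E')(v) = Add(Pow(v, 2), Mul(2, v)) (Function('E')(v) = Add(Add(Pow(v, 2), v), v) = Add(Add(v, Pow(v, 2)), v) = Add(Pow(v, 2), Mul(2, v)))
Function('S')(f) = 7 (Function('S')(f) = Add(-2, 9) = 7)
Function('t')(b, V) = Add(V, Mul(2, b)) (Function('t')(b, V) = Add(Add(V, b), b) = Add(V, Mul(2, b)))
Function('h')(Q) = Mul(Rational(-1, 5), Pow(Q, 2), Add(2, Q)) (Function('h')(Q) = Mul(Rational(-1, 5), Mul(Mul(Q, Add(2, Q)), Q)) = Mul(Rational(-1, 5), Mul(Pow(Q, 2), Add(2, Q))) = Mul(Rational(-1, 5), Pow(Q, 2), Add(2, Q)))
M = Mul(I, Pow(23011, Rational(1, 2))) (M = Pow(Add(Add(129, Mul(2, 7)), -23154), Rational(1, 2)) = Pow(Add(Add(129, 14), -23154), Rational(1, 2)) = Pow(Add(143, -23154), Rational(1, 2)) = Pow(-23011, Rational(1, 2)) = Mul(I, Pow(23011, Rational(1, 2))) ≈ Mul(151.69, I))
Add(M, Mul(-1, Function('h')(-126))) = Add(Mul(I, Pow(23011, Rational(1, 2))), Mul(-1, Mul(Rational(1, 5), Pow(-126, 2), Add(-2, Mul(-1, -126))))) = Add(Mul(I, Pow(23011, Rational(1, 2))), Mul(-1, Mul(Rational(1, 5), 15876, Add(-2, 126)))) = Add(Mul(I, Pow(23011, Rational(1, 2))), Mul(-1, Mul(Rational(1, 5), 15876, 124))) = Add(Mul(I, Pow(23011, Rational(1, 2))), Mul(-1, Rational(1968624, 5))) = Add(Mul(I, Pow(23011, Rational(1, 2))), Rational(-1968624, 5)) = Add(Rational(-1968624, 5), Mul(I, Pow(23011, Rational(1, 2))))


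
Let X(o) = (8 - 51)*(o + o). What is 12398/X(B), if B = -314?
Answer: 6199/13502 ≈ 0.45912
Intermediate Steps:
X(o) = -86*o
12398/X(B) = 12398/((-86*(-314))) = 12398/27004 = 12398*(1/27004) = 6199/13502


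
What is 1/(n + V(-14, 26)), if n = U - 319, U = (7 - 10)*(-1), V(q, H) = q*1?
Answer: -1/330 ≈ -0.0030303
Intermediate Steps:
V(q, H) = q
U = 3 (U = -3*(-1) = 3)
n = -316 (n = 3 - 319 = -316)
1/(n + V(-14, 26)) = 1/(-316 - 14) = 1/(-330) = -1/330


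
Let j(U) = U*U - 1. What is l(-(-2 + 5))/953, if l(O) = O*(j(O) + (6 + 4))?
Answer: -54/953 ≈ -0.056663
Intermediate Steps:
j(U) = -1 + U**2 (j(U) = U**2 - 1 = -1 + U**2)
l(O) = O*(9 + O**2) (l(O) = O*((-1 + O**2) + (6 + 4)) = O*((-1 + O**2) + 10) = O*(9 + O**2))
l(-(-2 + 5))/953 = ((-(-2 + 5))*(9 + (-(-2 + 5))**2))/953 = ((-1*3)*(9 + (-1*3)**2))*(1/953) = -3*(9 + (-3)**2)*(1/953) = -3*(9 + 9)*(1/953) = -3*18*(1/953) = -54*1/953 = -54/953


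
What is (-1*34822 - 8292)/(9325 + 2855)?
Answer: -21557/6090 ≈ -3.5397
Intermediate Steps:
(-1*34822 - 8292)/(9325 + 2855) = (-34822 - 8292)/12180 = -43114*1/12180 = -21557/6090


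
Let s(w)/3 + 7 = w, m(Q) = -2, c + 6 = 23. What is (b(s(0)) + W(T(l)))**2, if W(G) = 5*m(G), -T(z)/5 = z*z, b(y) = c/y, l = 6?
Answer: 51529/441 ≈ 116.85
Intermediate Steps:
c = 17 (c = -6 + 23 = 17)
s(w) = -21 + 3*w
b(y) = 17/y
T(z) = -5*z**2 (T(z) = -5*z*z = -5*z**2)
W(G) = -10 (W(G) = 5*(-2) = -10)
(b(s(0)) + W(T(l)))**2 = (17/(-21 + 3*0) - 10)**2 = (17/(-21 + 0) - 10)**2 = (17/(-21) - 10)**2 = (17*(-1/21) - 10)**2 = (-17/21 - 10)**2 = (-227/21)**2 = 51529/441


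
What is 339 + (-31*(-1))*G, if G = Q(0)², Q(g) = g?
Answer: 339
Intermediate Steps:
G = 0 (G = 0² = 0)
339 + (-31*(-1))*G = 339 - 31*(-1)*0 = 339 + 31*0 = 339 + 0 = 339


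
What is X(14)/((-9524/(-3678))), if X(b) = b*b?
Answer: 180222/2381 ≈ 75.692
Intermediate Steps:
X(b) = b²
X(14)/((-9524/(-3678))) = 14²/((-9524/(-3678))) = 196/((-9524*(-1/3678))) = 196/(4762/1839) = 196*(1839/4762) = 180222/2381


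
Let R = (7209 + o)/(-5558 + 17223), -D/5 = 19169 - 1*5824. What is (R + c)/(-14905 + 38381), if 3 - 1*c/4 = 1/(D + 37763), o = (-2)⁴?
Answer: 426339787/793117245348 ≈ 0.00053755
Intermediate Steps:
D = -66725 (D = -5*(19169 - 1*5824) = -5*(19169 - 5824) = -5*13345 = -66725)
o = 16
c = 173774/14481 (c = 12 - 4/(-66725 + 37763) = 12 - 4/(-28962) = 12 - 4*(-1/28962) = 12 + 2/14481 = 173774/14481 ≈ 12.000)
R = 1445/2333 (R = (7209 + 16)/(-5558 + 17223) = 7225/11665 = 7225*(1/11665) = 1445/2333 ≈ 0.61937)
(R + c)/(-14905 + 38381) = (1445/2333 + 173774/14481)/(-14905 + 38381) = (426339787/33784173)/23476 = (426339787/33784173)*(1/23476) = 426339787/793117245348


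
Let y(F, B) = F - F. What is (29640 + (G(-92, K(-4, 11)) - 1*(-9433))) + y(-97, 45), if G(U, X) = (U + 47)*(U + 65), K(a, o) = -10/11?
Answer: 40288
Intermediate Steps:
y(F, B) = 0
K(a, o) = -10/11 (K(a, o) = -10*1/11 = -10/11)
G(U, X) = (47 + U)*(65 + U)
(29640 + (G(-92, K(-4, 11)) - 1*(-9433))) + y(-97, 45) = (29640 + ((3055 + (-92)**2 + 112*(-92)) - 1*(-9433))) + 0 = (29640 + ((3055 + 8464 - 10304) + 9433)) + 0 = (29640 + (1215 + 9433)) + 0 = (29640 + 10648) + 0 = 40288 + 0 = 40288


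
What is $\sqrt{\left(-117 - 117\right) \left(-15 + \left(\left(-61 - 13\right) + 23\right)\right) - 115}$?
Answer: $\sqrt{15329} \approx 123.81$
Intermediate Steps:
$\sqrt{\left(-117 - 117\right) \left(-15 + \left(\left(-61 - 13\right) + 23\right)\right) - 115} = \sqrt{- 234 \left(-15 + \left(-74 + 23\right)\right) - 115} = \sqrt{- 234 \left(-15 - 51\right) - 115} = \sqrt{\left(-234\right) \left(-66\right) - 115} = \sqrt{15444 - 115} = \sqrt{15329}$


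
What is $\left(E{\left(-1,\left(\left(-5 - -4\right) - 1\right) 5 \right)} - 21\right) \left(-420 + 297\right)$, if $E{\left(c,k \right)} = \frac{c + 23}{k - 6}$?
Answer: $\frac{22017}{8} \approx 2752.1$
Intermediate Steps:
$E{\left(c,k \right)} = \frac{23 + c}{-6 + k}$
$\left(E{\left(-1,\left(\left(-5 - -4\right) - 1\right) 5 \right)} - 21\right) \left(-420 + 297\right) = \left(\frac{23 - 1}{-6 + \left(\left(-5 - -4\right) - 1\right) 5} - 21\right) \left(-420 + 297\right) = \left(\frac{1}{-6 + \left(\left(-5 + 4\right) - 1\right) 5} \cdot 22 - 21\right) \left(-123\right) = \left(\frac{1}{-6 + \left(-1 - 1\right) 5} \cdot 22 - 21\right) \left(-123\right) = \left(\frac{1}{-6 - 10} \cdot 22 - 21\right) \left(-123\right) = \left(\frac{1}{-16} \cdot 22 - 21\right) \left(-123\right) = \left(\left(- \frac{1}{16}\right) 22 - 21\right) \left(-123\right) = \left(- \frac{11}{8} - 21\right) \left(-123\right) = \left(- \frac{179}{8}\right) \left(-123\right) = \frac{22017}{8}$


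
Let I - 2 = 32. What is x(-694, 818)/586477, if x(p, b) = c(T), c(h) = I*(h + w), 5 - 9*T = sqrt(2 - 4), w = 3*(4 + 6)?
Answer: 9350/5278293 - 34*I*sqrt(2)/5278293 ≈ 0.0017714 - 9.1096e-6*I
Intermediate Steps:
I = 34 (I = 2 + 32 = 34)
w = 30 (w = 3*10 = 30)
T = 5/9 - I*sqrt(2)/9 (T = 5/9 - sqrt(2 - 4)/9 = 5/9 - I*sqrt(2)/9 ≈ 0.55556 - 0.15713*I)
c(h) = 1020 + 34*h (c(h) = 34*(h + 30) = 34*(30 + h) = 1020 + 34*h)
x(p, b) = 9350/9 - 34*I*sqrt(2)/9 (x(p, b) = 1020 + 34*(5/9 - I*sqrt(2)/9) = 1020 + (170/9 - 34*I*sqrt(2)/9) = 9350/9 - 34*I*sqrt(2)/9)
x(-694, 818)/586477 = (9350/9 - 34*I*sqrt(2)/9)/586477 = (9350/9 - 34*I*sqrt(2)/9)*(1/586477) = 9350/5278293 - 34*I*sqrt(2)/5278293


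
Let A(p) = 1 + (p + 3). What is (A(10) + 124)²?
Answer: 19044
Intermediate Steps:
A(p) = 4 + p (A(p) = 1 + (3 + p) = 4 + p)
(A(10) + 124)² = ((4 + 10) + 124)² = (14 + 124)² = 138² = 19044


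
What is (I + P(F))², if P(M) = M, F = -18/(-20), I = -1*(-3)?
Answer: 1521/100 ≈ 15.210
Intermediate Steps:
I = 3
F = 9/10 (F = -18*(-1/20) = 9/10 ≈ 0.90000)
(I + P(F))² = (3 + 9/10)² = (39/10)² = 1521/100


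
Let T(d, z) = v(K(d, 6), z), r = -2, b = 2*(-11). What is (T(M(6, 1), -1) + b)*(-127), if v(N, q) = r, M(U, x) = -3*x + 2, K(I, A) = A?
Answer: 3048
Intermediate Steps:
M(U, x) = 2 - 3*x
b = -22
v(N, q) = -2
T(d, z) = -2
(T(M(6, 1), -1) + b)*(-127) = (-2 - 22)*(-127) = -24*(-127) = 3048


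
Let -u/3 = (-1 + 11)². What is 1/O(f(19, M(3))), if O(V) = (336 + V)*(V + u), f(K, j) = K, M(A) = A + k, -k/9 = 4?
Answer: -1/99755 ≈ -1.0025e-5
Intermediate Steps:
k = -36 (k = -9*4 = -36)
M(A) = -36 + A (M(A) = A - 36 = -36 + A)
u = -300 (u = -3*(-1 + 11)² = -3*10² = -3*100 = -300)
O(V) = (-300 + V)*(336 + V) (O(V) = (336 + V)*(V - 300) = (336 + V)*(-300 + V) = (-300 + V)*(336 + V))
1/O(f(19, M(3))) = 1/(-100800 + 19² + 36*19) = 1/(-100800 + 361 + 684) = 1/(-99755) = -1/99755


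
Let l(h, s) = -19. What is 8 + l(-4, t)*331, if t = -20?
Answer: -6281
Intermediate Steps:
8 + l(-4, t)*331 = 8 - 19*331 = 8 - 6289 = -6281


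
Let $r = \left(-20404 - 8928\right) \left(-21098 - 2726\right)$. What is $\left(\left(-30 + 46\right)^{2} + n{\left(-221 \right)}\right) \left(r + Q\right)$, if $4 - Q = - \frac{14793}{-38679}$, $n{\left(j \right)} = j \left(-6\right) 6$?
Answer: $\frac{73987658328711380}{12893} \approx 5.7386 \cdot 10^{12}$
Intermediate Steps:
$n{\left(j \right)} = - 36 j$ ($n{\left(j \right)} = - 6 j 6 = - 36 j$)
$Q = \frac{46641}{12893}$ ($Q = 4 - - \frac{14793}{-38679} = 4 - \left(-14793\right) \left(- \frac{1}{38679}\right) = 4 - \frac{4931}{12893} = \frac{46641}{12893} \approx 3.6175$)
$r = 698805568$ ($r = \left(-29332\right) \left(-23824\right) = 698805568$)
$\left(\left(-30 + 46\right)^{2} + n{\left(-221 \right)}\right) \left(r + Q\right) = \left(\left(-30 + 46\right)^{2} - -7956\right) \left(698805568 + \frac{46641}{12893}\right) = \left(16^{2} + 7956\right) \frac{9009700234865}{12893} = \left(256 + 7956\right) \frac{9009700234865}{12893} = 8212 \cdot \frac{9009700234865}{12893} = \frac{73987658328711380}{12893}$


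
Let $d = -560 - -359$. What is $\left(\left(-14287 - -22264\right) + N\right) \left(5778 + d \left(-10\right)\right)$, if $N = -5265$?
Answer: $21121056$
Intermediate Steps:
$d = -201$ ($d = -560 + 359 = -201$)
$\left(\left(-14287 - -22264\right) + N\right) \left(5778 + d \left(-10\right)\right) = \left(\left(-14287 - -22264\right) - 5265\right) \left(5778 - -2010\right) = \left(\left(-14287 + 22264\right) - 5265\right) \left(5778 + 2010\right) = \left(7977 - 5265\right) 7788 = 2712 \cdot 7788 = 21121056$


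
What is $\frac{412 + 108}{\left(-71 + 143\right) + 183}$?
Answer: $\frac{104}{51} \approx 2.0392$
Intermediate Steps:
$\frac{412 + 108}{\left(-71 + 143\right) + 183} = \frac{520}{72 + 183} = \frac{520}{255} = 520 \cdot \frac{1}{255} = \frac{104}{51}$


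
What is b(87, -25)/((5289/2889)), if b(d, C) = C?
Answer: -24075/1763 ≈ -13.656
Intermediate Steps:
b(87, -25)/((5289/2889)) = -25/(5289/2889) = -25/(5289*(1/2889)) = -25/1763/963 = -25*963/1763 = -24075/1763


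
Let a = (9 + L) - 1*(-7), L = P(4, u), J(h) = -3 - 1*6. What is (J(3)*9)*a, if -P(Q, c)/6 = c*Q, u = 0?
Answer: -1296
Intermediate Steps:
J(h) = -9 (J(h) = -3 - 6 = -9)
P(Q, c) = -6*Q*c (P(Q, c) = -6*c*Q = -6*Q*c)
L = 0 (L = -6*4*0 = 0)
a = 16 (a = (9 + 0) - 1*(-7) = 9 + 7 = 16)
(J(3)*9)*a = -9*9*16 = -81*16 = -1296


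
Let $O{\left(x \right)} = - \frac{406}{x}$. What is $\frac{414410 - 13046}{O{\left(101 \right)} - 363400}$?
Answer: $- \frac{6756294}{6117301} \approx -1.1045$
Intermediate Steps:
$\frac{414410 - 13046}{O{\left(101 \right)} - 363400} = \frac{414410 - 13046}{- \frac{406}{101} - 363400} = \frac{401364}{\left(-406\right) \frac{1}{101} - 363400} = \frac{401364}{- \frac{406}{101} - 363400} = \frac{401364}{- \frac{36703806}{101}} = 401364 \left(- \frac{101}{36703806}\right) = - \frac{6756294}{6117301}$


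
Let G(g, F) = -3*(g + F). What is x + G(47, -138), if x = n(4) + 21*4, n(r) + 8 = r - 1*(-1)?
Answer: 354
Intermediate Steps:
G(g, F) = -3*F - 3*g (G(g, F) = -3*(F + g) = -3*F - 3*g)
n(r) = -7 + r (n(r) = -8 + (r - 1*(-1)) = -8 + (r + 1) = -8 + (1 + r) = -7 + r)
x = 81 (x = (-7 + 4) + 21*4 = -3 + 84 = 81)
x + G(47, -138) = 81 + (-3*(-138) - 3*47) = 81 + (414 - 141) = 81 + 273 = 354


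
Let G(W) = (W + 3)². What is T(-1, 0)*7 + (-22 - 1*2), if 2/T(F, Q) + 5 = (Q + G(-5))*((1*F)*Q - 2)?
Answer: -326/13 ≈ -25.077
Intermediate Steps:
G(W) = (3 + W)²
T(F, Q) = 2/(-5 + (-2 + F*Q)*(4 + Q)) (T(F, Q) = 2/(-5 + (Q + (3 - 5)²)*((1*F)*Q - 2)) = 2/(-5 + (Q + (-2)²)*(F*Q - 2)) = 2/(-5 + (Q + 4)*(-2 + F*Q)) = 2/(-5 + (4 + Q)*(-2 + F*Q)) = 2/(-5 + (-2 + F*Q)*(4 + Q)))
T(-1, 0)*7 + (-22 - 1*2) = (2/(-13 - 2*0 - 1*0² + 4*(-1)*0))*7 + (-22 - 1*2) = (2/(-13 + 0 - 1*0 + 0))*7 + (-22 - 2) = (2/(-13 + 0 + 0 + 0))*7 - 24 = (2/(-13))*7 - 24 = (2*(-1/13))*7 - 24 = -2/13*7 - 24 = -14/13 - 24 = -326/13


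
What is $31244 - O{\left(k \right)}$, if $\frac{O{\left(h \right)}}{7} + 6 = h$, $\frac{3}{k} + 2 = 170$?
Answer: $\frac{250287}{8} \approx 31286.0$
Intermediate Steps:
$k = \frac{1}{56}$ ($k = \frac{3}{-2 + 170} = \frac{3}{168} = 3 \cdot \frac{1}{168} = \frac{1}{56} \approx 0.017857$)
$O{\left(h \right)} = -42 + 7 h$
$31244 - O{\left(k \right)} = 31244 - \left(-42 + 7 \cdot \frac{1}{56}\right) = 31244 - \left(-42 + \frac{1}{8}\right) = 31244 - - \frac{335}{8} = 31244 + \frac{335}{8} = \frac{250287}{8}$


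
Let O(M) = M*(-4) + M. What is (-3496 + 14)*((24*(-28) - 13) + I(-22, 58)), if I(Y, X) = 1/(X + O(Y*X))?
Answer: 4634383569/1943 ≈ 2.3852e+6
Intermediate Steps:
O(M) = -3*M (O(M) = -4*M + M = -3*M)
I(Y, X) = 1/(X - 3*X*Y) (I(Y, X) = 1/(X - 3*Y*X) = 1/(X - 3*X*Y))
(-3496 + 14)*((24*(-28) - 13) + I(-22, 58)) = (-3496 + 14)*((24*(-28) - 13) - 1/(58*(-1 + 3*(-22)))) = -3482*((-672 - 13) - 1*1/58/(-1 - 66)) = -3482*(-685 - 1*1/58/(-67)) = -3482*(-685 - 1*1/58*(-1/67)) = -3482*(-685 + 1/3886) = -3482*(-2661909/3886) = 4634383569/1943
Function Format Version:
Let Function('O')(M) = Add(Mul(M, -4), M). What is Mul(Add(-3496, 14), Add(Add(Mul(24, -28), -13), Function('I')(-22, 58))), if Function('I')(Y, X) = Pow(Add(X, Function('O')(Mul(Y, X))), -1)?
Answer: Rational(4634383569, 1943) ≈ 2.3852e+6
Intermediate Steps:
Function('O')(M) = Mul(-3, M) (Function('O')(M) = Add(Mul(-4, M), M) = Mul(-3, M))
Function('I')(Y, X) = Pow(Add(X, Mul(-3, X, Y)), -1) (Function('I')(Y, X) = Pow(Add(X, Mul(-3, Mul(Y, X))), -1) = Pow(Add(X, Mul(-3, Mul(X, Y))), -1) = Pow(Add(X, Mul(-3, X, Y)), -1))
Mul(Add(-3496, 14), Add(Add(Mul(24, -28), -13), Function('I')(-22, 58))) = Mul(Add(-3496, 14), Add(Add(Mul(24, -28), -13), Mul(-1, Pow(58, -1), Pow(Add(-1, Mul(3, -22)), -1)))) = Mul(-3482, Add(Add(-672, -13), Mul(-1, Rational(1, 58), Pow(Add(-1, -66), -1)))) = Mul(-3482, Add(-685, Mul(-1, Rational(1, 58), Pow(-67, -1)))) = Mul(-3482, Add(-685, Mul(-1, Rational(1, 58), Rational(-1, 67)))) = Mul(-3482, Add(-685, Rational(1, 3886))) = Mul(-3482, Rational(-2661909, 3886)) = Rational(4634383569, 1943)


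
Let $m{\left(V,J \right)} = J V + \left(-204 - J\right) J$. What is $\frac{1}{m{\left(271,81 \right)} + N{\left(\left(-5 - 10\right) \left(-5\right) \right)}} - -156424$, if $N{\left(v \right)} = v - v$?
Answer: $\frac{177384815}{1134} \approx 1.5642 \cdot 10^{5}$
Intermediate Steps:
$N{\left(v \right)} = 0$
$m{\left(V,J \right)} = J V + J \left(-204 - J\right)$
$\frac{1}{m{\left(271,81 \right)} + N{\left(\left(-5 - 10\right) \left(-5\right) \right)}} - -156424 = \frac{1}{81 \left(-204 + 271 - 81\right) + 0} - -156424 = \frac{1}{81 \left(-204 + 271 - 81\right) + 0} + 156424 = \frac{1}{81 \left(-14\right) + 0} + 156424 = \frac{1}{-1134 + 0} + 156424 = \frac{1}{-1134} + 156424 = - \frac{1}{1134} + 156424 = \frac{177384815}{1134}$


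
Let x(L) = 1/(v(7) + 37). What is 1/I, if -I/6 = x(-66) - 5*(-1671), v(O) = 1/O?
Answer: -130/6516921 ≈ -1.9948e-5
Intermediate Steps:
x(L) = 7/260 (x(L) = 1/(1/7 + 37) = 1/(260/7) = 7/260)
I = -6516921/130 (I = -6*(7/260 - 5*(-1671)) = -6*(7/260 + 8355) = -6*2172307/260 = -6516921/130 ≈ -50130.)
1/I = 1/(-6516921/130) = -130/6516921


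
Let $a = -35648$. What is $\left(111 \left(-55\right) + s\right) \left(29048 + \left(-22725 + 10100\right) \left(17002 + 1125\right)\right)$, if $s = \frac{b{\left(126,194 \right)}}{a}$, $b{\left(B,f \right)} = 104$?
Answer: $\frac{6224912507505011}{4456} \approx 1.397 \cdot 10^{12}$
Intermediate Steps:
$s = - \frac{13}{4456}$ ($s = \frac{104}{-35648} = 104 \left(- \frac{1}{35648}\right) = - \frac{13}{4456} \approx -0.0029174$)
$\left(111 \left(-55\right) + s\right) \left(29048 + \left(-22725 + 10100\right) \left(17002 + 1125\right)\right) = \left(111 \left(-55\right) - \frac{13}{4456}\right) \left(29048 + \left(-22725 + 10100\right) \left(17002 + 1125\right)\right) = \left(-6105 - \frac{13}{4456}\right) \left(29048 - 228853375\right) = - \frac{27203893 \left(29048 - 228853375\right)}{4456} = \left(- \frac{27203893}{4456}\right) \left(-228824327\right) = \frac{6224912507505011}{4456}$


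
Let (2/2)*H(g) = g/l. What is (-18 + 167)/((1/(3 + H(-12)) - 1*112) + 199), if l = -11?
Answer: 6705/3926 ≈ 1.7078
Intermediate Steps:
H(g) = -g/11 (H(g) = g/(-11) = g*(-1/11) = -g/11)
(-18 + 167)/((1/(3 + H(-12)) - 1*112) + 199) = (-18 + 167)/((1/(3 - 1/11*(-12)) - 1*112) + 199) = 149/((1/(3 + 12/11) - 112) + 199) = 149/((1/(45/11) - 112) + 199) = 149/((11/45 - 112) + 199) = 149/(-5029/45 + 199) = 149/(3926/45) = 149*(45/3926) = 6705/3926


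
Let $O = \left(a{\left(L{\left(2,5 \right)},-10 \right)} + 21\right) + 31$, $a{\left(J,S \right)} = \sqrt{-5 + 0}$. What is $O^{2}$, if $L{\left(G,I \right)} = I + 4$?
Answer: $\left(52 + i \sqrt{5}\right)^{2} \approx 2699.0 + 232.55 i$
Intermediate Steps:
$L{\left(G,I \right)} = 4 + I$
$a{\left(J,S \right)} = i \sqrt{5}$ ($a{\left(J,S \right)} = \sqrt{-5} = i \sqrt{5}$)
$O = 52 + i \sqrt{5}$ ($O = \left(i \sqrt{5} + 21\right) + 31 = \left(21 + i \sqrt{5}\right) + 31 = 52 + i \sqrt{5} \approx 52.0 + 2.2361 i$)
$O^{2} = \left(52 + i \sqrt{5}\right)^{2}$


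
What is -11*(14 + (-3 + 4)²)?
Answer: -165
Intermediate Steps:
-11*(14 + (-3 + 4)²) = -11*(14 + 1²) = -11*(14 + 1) = -11*15 = -165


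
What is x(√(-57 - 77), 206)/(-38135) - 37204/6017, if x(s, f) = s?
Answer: -37204/6017 - I*√134/38135 ≈ -6.1832 - 0.00030355*I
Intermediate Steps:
x(√(-57 - 77), 206)/(-38135) - 37204/6017 = √(-57 - 77)/(-38135) - 37204/6017 = √(-134)*(-1/38135) - 37204*1/6017 = (I*√134)*(-1/38135) - 37204/6017 = -I*√134/38135 - 37204/6017 = -37204/6017 - I*√134/38135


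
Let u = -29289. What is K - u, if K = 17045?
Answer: 46334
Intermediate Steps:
K - u = 17045 - 1*(-29289) = 17045 + 29289 = 46334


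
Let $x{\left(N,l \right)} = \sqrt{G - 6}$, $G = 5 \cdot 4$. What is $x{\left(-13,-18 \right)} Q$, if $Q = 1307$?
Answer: $1307 \sqrt{14} \approx 4890.3$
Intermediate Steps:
$G = 20$
$x{\left(N,l \right)} = \sqrt{14}$ ($x{\left(N,l \right)} = \sqrt{20 - 6} = \sqrt{14}$)
$x{\left(-13,-18 \right)} Q = \sqrt{14} \cdot 1307 = 1307 \sqrt{14}$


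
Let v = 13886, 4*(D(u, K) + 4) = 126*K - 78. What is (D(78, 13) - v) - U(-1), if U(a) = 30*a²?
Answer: -13530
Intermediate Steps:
D(u, K) = -47/2 + 63*K/2 (D(u, K) = -4 + (126*K - 78)/4 = -4 + (-78 + 126*K)/4 = -4 + (-39/2 + 63*K/2) = -47/2 + 63*K/2)
(D(78, 13) - v) - U(-1) = ((-47/2 + (63/2)*13) - 1*13886) - 30*(-1)² = ((-47/2 + 819/2) - 13886) - 30 = (386 - 13886) - 1*30 = -13500 - 30 = -13530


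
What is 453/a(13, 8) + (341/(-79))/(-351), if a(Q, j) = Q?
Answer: 966590/27729 ≈ 34.858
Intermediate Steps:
453/a(13, 8) + (341/(-79))/(-351) = 453/13 + (341/(-79))/(-351) = 453*(1/13) + (341*(-1/79))*(-1/351) = 453/13 - 341/79*(-1/351) = 453/13 + 341/27729 = 966590/27729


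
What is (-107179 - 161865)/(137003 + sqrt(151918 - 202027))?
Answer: -18429917566/9384936059 + 134522*I*sqrt(50109)/9384936059 ≈ -1.9638 + 0.0032086*I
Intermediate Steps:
(-107179 - 161865)/(137003 + sqrt(151918 - 202027)) = -269044/(137003 + sqrt(-50109)) = -269044/(137003 + I*sqrt(50109))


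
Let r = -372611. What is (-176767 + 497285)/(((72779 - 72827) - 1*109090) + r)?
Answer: -320518/481749 ≈ -0.66532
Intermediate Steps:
(-176767 + 497285)/(((72779 - 72827) - 1*109090) + r) = (-176767 + 497285)/(((72779 - 72827) - 1*109090) - 372611) = 320518/((-48 - 109090) - 372611) = 320518/(-109138 - 372611) = 320518/(-481749) = 320518*(-1/481749) = -320518/481749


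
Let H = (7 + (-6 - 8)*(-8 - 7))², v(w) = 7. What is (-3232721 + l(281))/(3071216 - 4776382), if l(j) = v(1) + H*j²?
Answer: -3714961815/1705166 ≈ -2178.7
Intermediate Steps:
H = 47089 (H = (7 - 14*(-15))² = (7 + 210)² = 217² = 47089)
l(j) = 7 + 47089*j²
(-3232721 + l(281))/(3071216 - 4776382) = (-3232721 + (7 + 47089*281²))/(3071216 - 4776382) = (-3232721 + (7 + 47089*78961))/(-1705166) = (-3232721 + (7 + 3718194529))*(-1/1705166) = (-3232721 + 3718194536)*(-1/1705166) = 3714961815*(-1/1705166) = -3714961815/1705166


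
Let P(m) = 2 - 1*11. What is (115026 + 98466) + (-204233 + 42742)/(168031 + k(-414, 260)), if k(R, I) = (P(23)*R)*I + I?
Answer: 242751130601/1137051 ≈ 2.1349e+5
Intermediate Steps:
P(m) = -9 (P(m) = 2 - 11 = -9)
k(R, I) = I - 9*I*R (k(R, I) = (-9*R)*I + I = -9*I*R + I = I - 9*I*R)
(115026 + 98466) + (-204233 + 42742)/(168031 + k(-414, 260)) = (115026 + 98466) + (-204233 + 42742)/(168031 + 260*(1 - 9*(-414))) = 213492 - 161491/(168031 + 260*(1 + 3726)) = 213492 - 161491/(168031 + 260*3727) = 213492 - 161491/(168031 + 969020) = 213492 - 161491/1137051 = 242751130601/1137051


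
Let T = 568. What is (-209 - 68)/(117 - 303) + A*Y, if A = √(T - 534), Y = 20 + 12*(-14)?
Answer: 277/186 - 148*√34 ≈ -861.49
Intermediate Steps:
Y = -148 (Y = 20 - 168 = -148)
A = √34 (A = √(568 - 534) = √34 ≈ 5.8309)
(-209 - 68)/(117 - 303) + A*Y = (-209 - 68)/(117 - 303) + √34*(-148) = -277/(-186) - 148*√34 = -277*(-1/186) - 148*√34 = 277/186 - 148*√34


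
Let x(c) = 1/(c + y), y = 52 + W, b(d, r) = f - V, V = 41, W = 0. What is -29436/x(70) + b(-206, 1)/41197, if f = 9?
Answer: -147946336856/41197 ≈ -3.5912e+6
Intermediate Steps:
b(d, r) = -32 (b(d, r) = 9 - 1*41 = 9 - 41 = -32)
y = 52 (y = 52 + 0 = 52)
x(c) = 1/(52 + c) (x(c) = 1/(c + 52) = 1/(52 + c))
-29436/x(70) + b(-206, 1)/41197 = -29436/(1/(52 + 70)) - 32/41197 = -29436/(1/122) - 32*1/41197 = -29436/1/122 - 32/41197 = -29436*122 - 32/41197 = -3591192 - 32/41197 = -147946336856/41197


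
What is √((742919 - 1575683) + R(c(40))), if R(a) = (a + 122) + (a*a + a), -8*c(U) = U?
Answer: I*√832627 ≈ 912.48*I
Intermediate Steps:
c(U) = -U/8
R(a) = 122 + a² + 2*a (R(a) = (122 + a) + (a² + a) = (122 + a) + (a + a²) = 122 + a² + 2*a)
√((742919 - 1575683) + R(c(40))) = √((742919 - 1575683) + (122 + (-⅛*40)² + 2*(-⅛*40))) = √(-832764 + (122 + (-5)² + 2*(-5))) = √(-832764 + (122 + 25 - 10)) = √(-832764 + 137) = √(-832627) = I*√832627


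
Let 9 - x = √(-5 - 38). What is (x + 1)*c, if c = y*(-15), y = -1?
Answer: 150 - 15*I*√43 ≈ 150.0 - 98.362*I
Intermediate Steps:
x = 9 - I*√43 (x = 9 - √(-5 - 38) = 9 - √(-43) = 9 - I*√43 ≈ 9.0 - 6.5574*I)
c = 15 (c = -1*(-15) = 15)
(x + 1)*c = ((9 - I*√43) + 1)*15 = (10 - I*√43)*15 = 150 - 15*I*√43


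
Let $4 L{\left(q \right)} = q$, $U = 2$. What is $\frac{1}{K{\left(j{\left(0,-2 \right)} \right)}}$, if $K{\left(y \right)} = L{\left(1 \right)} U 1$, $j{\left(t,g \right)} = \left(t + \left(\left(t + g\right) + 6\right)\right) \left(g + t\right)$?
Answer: $2$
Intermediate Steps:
$L{\left(q \right)} = \frac{q}{4}$
$j{\left(t,g \right)} = \left(g + t\right) \left(6 + g + 2 t\right)$ ($j{\left(t,g \right)} = \left(t + \left(\left(g + t\right) + 6\right)\right) \left(g + t\right) = \left(t + \left(6 + g + t\right)\right) \left(g + t\right) = \left(6 + g + 2 t\right) \left(g + t\right) = \left(g + t\right) \left(6 + g + 2 t\right)$)
$K{\left(y \right)} = \frac{1}{2}$ ($K{\left(y \right)} = \frac{1}{4} \cdot 1 \cdot 2 \cdot 1 = \frac{1}{4} \cdot 2 \cdot 1 = \frac{1}{2} \cdot 1 = \frac{1}{2}$)
$\frac{1}{K{\left(j{\left(0,-2 \right)} \right)}} = \frac{1}{\frac{1}{2}} = 2$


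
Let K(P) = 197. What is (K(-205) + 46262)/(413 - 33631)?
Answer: -46459/33218 ≈ -1.3986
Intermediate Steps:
(K(-205) + 46262)/(413 - 33631) = (197 + 46262)/(413 - 33631) = 46459/(-33218) = 46459*(-1/33218) = -46459/33218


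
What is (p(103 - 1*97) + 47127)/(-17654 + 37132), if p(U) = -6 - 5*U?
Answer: 47091/19478 ≈ 2.4177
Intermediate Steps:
(p(103 - 1*97) + 47127)/(-17654 + 37132) = ((-6 - 5*(103 - 1*97)) + 47127)/(-17654 + 37132) = ((-6 - 5*(103 - 97)) + 47127)/19478 = ((-6 - 5*6) + 47127)*(1/19478) = ((-6 - 30) + 47127)*(1/19478) = (-36 + 47127)*(1/19478) = 47091*(1/19478) = 47091/19478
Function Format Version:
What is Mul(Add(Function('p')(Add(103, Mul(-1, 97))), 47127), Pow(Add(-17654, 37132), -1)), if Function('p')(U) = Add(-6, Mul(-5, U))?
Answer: Rational(47091, 19478) ≈ 2.4177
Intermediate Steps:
Mul(Add(Function('p')(Add(103, Mul(-1, 97))), 47127), Pow(Add(-17654, 37132), -1)) = Mul(Add(Add(-6, Mul(-5, Add(103, Mul(-1, 97)))), 47127), Pow(Add(-17654, 37132), -1)) = Mul(Add(Add(-6, Mul(-5, Add(103, -97))), 47127), Pow(19478, -1)) = Mul(Add(Add(-6, Mul(-5, 6)), 47127), Rational(1, 19478)) = Mul(Add(Add(-6, -30), 47127), Rational(1, 19478)) = Mul(Add(-36, 47127), Rational(1, 19478)) = Mul(47091, Rational(1, 19478)) = Rational(47091, 19478)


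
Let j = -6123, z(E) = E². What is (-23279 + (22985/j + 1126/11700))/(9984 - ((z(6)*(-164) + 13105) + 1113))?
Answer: -21383956909/1533811500 ≈ -13.942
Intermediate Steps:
(-23279 + (22985/j + 1126/11700))/(9984 - ((z(6)*(-164) + 13105) + 1113)) = (-23279 + (22985/(-6123) + 1126/11700))/(9984 - ((6²*(-164) + 13105) + 1113)) = (-23279 + (22985*(-1/6123) + 1126*(1/11700)))/(9984 - ((36*(-164) + 13105) + 1113)) = (-23279 + (-22985/6123 + 563/5850))/(9984 - ((-5904 + 13105) + 1113)) = (-23279 - 3359359/918450)/(9984 - (7201 + 1113)) = -21383956909/(918450*(9984 - 1*8314)) = -21383956909/(918450*(9984 - 8314)) = -21383956909/918450/1670 = -21383956909/918450*1/1670 = -21383956909/1533811500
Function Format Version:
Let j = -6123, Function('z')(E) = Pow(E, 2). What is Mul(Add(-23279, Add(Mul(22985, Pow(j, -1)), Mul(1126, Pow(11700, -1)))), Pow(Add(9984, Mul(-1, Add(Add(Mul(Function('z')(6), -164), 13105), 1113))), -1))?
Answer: Rational(-21383956909, 1533811500) ≈ -13.942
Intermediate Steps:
Mul(Add(-23279, Add(Mul(22985, Pow(j, -1)), Mul(1126, Pow(11700, -1)))), Pow(Add(9984, Mul(-1, Add(Add(Mul(Function('z')(6), -164), 13105), 1113))), -1)) = Mul(Add(-23279, Add(Mul(22985, Pow(-6123, -1)), Mul(1126, Pow(11700, -1)))), Pow(Add(9984, Mul(-1, Add(Add(Mul(Pow(6, 2), -164), 13105), 1113))), -1)) = Mul(Add(-23279, Add(Mul(22985, Rational(-1, 6123)), Mul(1126, Rational(1, 11700)))), Pow(Add(9984, Mul(-1, Add(Add(Mul(36, -164), 13105), 1113))), -1)) = Mul(Add(-23279, Add(Rational(-22985, 6123), Rational(563, 5850))), Pow(Add(9984, Mul(-1, Add(Add(-5904, 13105), 1113))), -1)) = Mul(Add(-23279, Rational(-3359359, 918450)), Pow(Add(9984, Mul(-1, Add(7201, 1113))), -1)) = Mul(Rational(-21383956909, 918450), Pow(Add(9984, Mul(-1, 8314)), -1)) = Mul(Rational(-21383956909, 918450), Pow(Add(9984, -8314), -1)) = Mul(Rational(-21383956909, 918450), Pow(1670, -1)) = Mul(Rational(-21383956909, 918450), Rational(1, 1670)) = Rational(-21383956909, 1533811500)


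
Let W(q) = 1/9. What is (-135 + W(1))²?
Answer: 1473796/81 ≈ 18195.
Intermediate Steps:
W(q) = ⅑
(-135 + W(1))² = (-135 + ⅑)² = (-1214/9)² = 1473796/81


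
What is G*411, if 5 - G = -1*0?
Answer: 2055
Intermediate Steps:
G = 5 (G = 5 - (-1)*0 = 5 - 1*0 = 5 + 0 = 5)
G*411 = 5*411 = 2055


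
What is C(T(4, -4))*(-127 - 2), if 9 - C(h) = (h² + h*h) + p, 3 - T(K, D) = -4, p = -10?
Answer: 10191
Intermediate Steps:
T(K, D) = 7 (T(K, D) = 3 - 1*(-4) = 3 + 4 = 7)
C(h) = 19 - 2*h² (C(h) = 9 - ((h² + h*h) - 10) = 9 - ((h² + h²) - 10) = 9 - (2*h² - 10) = 9 - (-10 + 2*h²) = 9 + (10 - 2*h²) = 19 - 2*h²)
C(T(4, -4))*(-127 - 2) = (19 - 2*7²)*(-127 - 2) = (19 - 2*49)*(-129) = (19 - 98)*(-129) = -79*(-129) = 10191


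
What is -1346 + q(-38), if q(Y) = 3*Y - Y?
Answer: -1422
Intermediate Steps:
q(Y) = 2*Y
-1346 + q(-38) = -1346 + 2*(-38) = -1346 - 76 = -1422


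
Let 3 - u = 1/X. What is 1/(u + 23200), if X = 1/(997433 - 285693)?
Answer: -1/688537 ≈ -1.4524e-6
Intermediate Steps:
X = 1/711740 ≈ 1.4050e-6
u = -711737 (u = 3 - 1/1/711740 = 3 - 1*711740 = 3 - 711740 = -711737)
1/(u + 23200) = 1/(-711737 + 23200) = 1/(-688537) = -1/688537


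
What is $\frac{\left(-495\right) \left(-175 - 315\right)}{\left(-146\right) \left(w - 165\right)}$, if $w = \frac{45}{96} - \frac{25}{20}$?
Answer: $\frac{776160}{77453} \approx 10.021$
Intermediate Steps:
$w = - \frac{25}{32}$ ($w = 45 \cdot \frac{1}{96} - \frac{5}{4} = \frac{15}{32} - \frac{5}{4} = - \frac{25}{32} \approx -0.78125$)
$\frac{\left(-495\right) \left(-175 - 315\right)}{\left(-146\right) \left(w - 165\right)} = \frac{\left(-495\right) \left(-175 - 315\right)}{\left(-146\right) \left(- \frac{25}{32} - 165\right)} = \frac{\left(-495\right) \left(-490\right)}{\left(-146\right) \left(- \frac{5305}{32}\right)} = \frac{242550}{\frac{387265}{16}} = 242550 \cdot \frac{16}{387265} = \frac{776160}{77453}$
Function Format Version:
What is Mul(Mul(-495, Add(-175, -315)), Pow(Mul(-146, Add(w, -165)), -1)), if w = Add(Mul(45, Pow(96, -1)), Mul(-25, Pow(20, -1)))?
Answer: Rational(776160, 77453) ≈ 10.021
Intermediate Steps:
w = Rational(-25, 32) (w = Add(Mul(45, Rational(1, 96)), Mul(-25, Rational(1, 20))) = Add(Rational(15, 32), Rational(-5, 4)) = Rational(-25, 32) ≈ -0.78125)
Mul(Mul(-495, Add(-175, -315)), Pow(Mul(-146, Add(w, -165)), -1)) = Mul(Mul(-495, Add(-175, -315)), Pow(Mul(-146, Add(Rational(-25, 32), -165)), -1)) = Mul(Mul(-495, -490), Pow(Mul(-146, Rational(-5305, 32)), -1)) = Mul(242550, Pow(Rational(387265, 16), -1)) = Mul(242550, Rational(16, 387265)) = Rational(776160, 77453)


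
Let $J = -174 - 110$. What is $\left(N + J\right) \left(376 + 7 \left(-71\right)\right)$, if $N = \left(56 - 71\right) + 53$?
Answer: $29766$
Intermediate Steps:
$J = -284$
$N = 38$ ($N = -15 + 53 = 38$)
$\left(N + J\right) \left(376 + 7 \left(-71\right)\right) = \left(38 - 284\right) \left(376 + 7 \left(-71\right)\right) = - 246 \left(376 - 497\right) = \left(-246\right) \left(-121\right) = 29766$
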